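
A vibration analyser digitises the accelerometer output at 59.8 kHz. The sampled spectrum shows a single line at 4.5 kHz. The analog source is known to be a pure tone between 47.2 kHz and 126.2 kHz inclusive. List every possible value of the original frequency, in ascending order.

55.3 kHz, 64.3 kHz, 115.1 kHz, 124.1 kHz

Frequencies that alias to 4.5 kHz are k·fs ± 4.5 kHz for integer k ≥ 0.
k=0: 4.5 kHz.
k=1: 55.3 kHz, 64.3 kHz.
k=2: 115.1 kHz, 124.1 kHz.
k=3: 174.9 kHz, 183.9 kHz.
Within [47.2 kHz, 126.2 kHz]: 55.3 kHz, 64.3 kHz, 115.1 kHz, 124.1 kHz.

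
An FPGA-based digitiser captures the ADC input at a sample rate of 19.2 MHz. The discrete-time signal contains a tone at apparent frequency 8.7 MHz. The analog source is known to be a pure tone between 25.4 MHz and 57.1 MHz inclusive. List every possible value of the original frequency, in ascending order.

Frequencies that alias to 8.7 MHz are k·fs ± 8.7 MHz for integer k ≥ 0.
k=0: 8.7 MHz.
k=1: 10.5 MHz, 27.9 MHz.
k=2: 29.7 MHz, 47.1 MHz.
k=3: 48.9 MHz, 66.3 MHz.
k=4: 68.1 MHz, 85.5 MHz.
Within [25.4 MHz, 57.1 MHz]: 27.9 MHz, 29.7 MHz, 47.1 MHz, 48.9 MHz.

27.9 MHz, 29.7 MHz, 47.1 MHz, 48.9 MHz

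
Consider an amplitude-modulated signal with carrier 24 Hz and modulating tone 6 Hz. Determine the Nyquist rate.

AM sidebands sit at fc ± fm = 18 Hz and 30 Hz.
Highest-frequency component: 30 Hz.
Nyquist rate = 2 × 30 Hz = 60 Hz.

60 Hz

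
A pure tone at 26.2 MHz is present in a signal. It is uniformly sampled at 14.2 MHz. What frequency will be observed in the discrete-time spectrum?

26.2 MHz mod fs = 12 MHz.
12 MHz > fs/2 = 7.1 MHz, folds to fs − 12 MHz = 2.2 MHz.

2.2 MHz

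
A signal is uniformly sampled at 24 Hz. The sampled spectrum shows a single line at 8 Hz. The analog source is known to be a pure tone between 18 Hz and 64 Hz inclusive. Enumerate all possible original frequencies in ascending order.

Frequencies that alias to 8 Hz are k·fs ± 8 Hz for integer k ≥ 0.
k=0: 8 Hz.
k=1: 16 Hz, 32 Hz.
k=2: 40 Hz, 56 Hz.
k=3: 64 Hz, 80 Hz.
k=4: 88 Hz, 104 Hz.
Within [18 Hz, 64 Hz]: 32 Hz, 40 Hz, 56 Hz, 64 Hz.

32 Hz, 40 Hz, 56 Hz, 64 Hz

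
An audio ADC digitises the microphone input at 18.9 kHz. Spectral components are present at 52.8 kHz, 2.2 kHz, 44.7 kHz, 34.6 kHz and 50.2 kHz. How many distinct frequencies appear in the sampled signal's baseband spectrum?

5

fs/2 = 9.45 kHz.
52.8 kHz mod fs = 15 kHz.
15 kHz > fs/2 = 9.45 kHz, folds to fs − 15 kHz = 3.9 kHz.
2.2 kHz ≤ fs/2 = 9.45 kHz, passes unchanged.
44.7 kHz mod fs = 6.9 kHz.
6.9 kHz ≤ fs/2 = 9.45 kHz, appears at 6.9 kHz.
34.6 kHz mod fs = 15.7 kHz.
15.7 kHz > fs/2 = 9.45 kHz, folds to fs − 15.7 kHz = 3.2 kHz.
50.2 kHz mod fs = 12.4 kHz.
12.4 kHz > fs/2 = 9.45 kHz, folds to fs − 12.4 kHz = 6.5 kHz.
Distinct values: {2.2 kHz, 3.2 kHz, 3.9 kHz, 6.5 kHz, 6.9 kHz} → 5.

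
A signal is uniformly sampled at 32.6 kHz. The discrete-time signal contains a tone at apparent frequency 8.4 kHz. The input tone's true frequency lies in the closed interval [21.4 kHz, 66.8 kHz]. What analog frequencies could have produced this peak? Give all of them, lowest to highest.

24.2 kHz, 41 kHz, 56.8 kHz

Frequencies that alias to 8.4 kHz are k·fs ± 8.4 kHz for integer k ≥ 0.
k=0: 8.4 kHz.
k=1: 24.2 kHz, 41 kHz.
k=2: 56.8 kHz, 73.6 kHz.
k=3: 89.4 kHz, 106.2 kHz.
Within [21.4 kHz, 66.8 kHz]: 24.2 kHz, 41 kHz, 56.8 kHz.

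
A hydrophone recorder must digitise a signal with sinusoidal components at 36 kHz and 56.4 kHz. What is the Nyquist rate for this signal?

112.8 kHz

Highest-frequency component: 56.4 kHz.
Nyquist rate = 2 × 56.4 kHz = 112.8 kHz.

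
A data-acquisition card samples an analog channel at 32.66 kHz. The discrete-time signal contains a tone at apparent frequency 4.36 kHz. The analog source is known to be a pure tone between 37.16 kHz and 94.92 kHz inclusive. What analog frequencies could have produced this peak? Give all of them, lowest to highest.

Frequencies that alias to 4.36 kHz are k·fs ± 4.36 kHz for integer k ≥ 0.
k=0: 4.36 kHz.
k=1: 28.3 kHz, 37.02 kHz.
k=2: 60.96 kHz, 69.68 kHz.
k=3: 93.62 kHz, 102.34 kHz.
k=4: 126.28 kHz, 135 kHz.
Within [37.16 kHz, 94.92 kHz]: 60.96 kHz, 69.68 kHz, 93.62 kHz.

60.96 kHz, 69.68 kHz, 93.62 kHz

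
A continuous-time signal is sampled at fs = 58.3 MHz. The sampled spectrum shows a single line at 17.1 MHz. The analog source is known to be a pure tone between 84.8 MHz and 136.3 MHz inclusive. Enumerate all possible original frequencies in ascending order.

Frequencies that alias to 17.1 MHz are k·fs ± 17.1 MHz for integer k ≥ 0.
k=0: 17.1 MHz.
k=1: 41.2 MHz, 75.4 MHz.
k=2: 99.5 MHz, 133.7 MHz.
k=3: 157.8 MHz, 192 MHz.
Within [84.8 MHz, 136.3 MHz]: 99.5 MHz, 133.7 MHz.

99.5 MHz, 133.7 MHz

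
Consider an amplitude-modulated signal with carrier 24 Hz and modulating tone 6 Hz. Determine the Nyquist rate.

60 Hz

AM sidebands sit at fc ± fm = 18 Hz and 30 Hz.
Highest-frequency component: 30 Hz.
Nyquist rate = 2 × 30 Hz = 60 Hz.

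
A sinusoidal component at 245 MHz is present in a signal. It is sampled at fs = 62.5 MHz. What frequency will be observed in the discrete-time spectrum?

245 MHz mod fs = 57.5 MHz.
57.5 MHz > fs/2 = 31.25 MHz, folds to fs − 57.5 MHz = 5 MHz.

5 MHz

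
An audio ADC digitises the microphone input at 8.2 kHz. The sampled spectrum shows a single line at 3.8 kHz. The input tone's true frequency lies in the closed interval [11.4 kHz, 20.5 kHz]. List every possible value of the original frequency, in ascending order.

12 kHz, 12.6 kHz, 20.2 kHz

Frequencies that alias to 3.8 kHz are k·fs ± 3.8 kHz for integer k ≥ 0.
k=0: 3.8 kHz.
k=1: 4.4 kHz, 12 kHz.
k=2: 12.6 kHz, 20.2 kHz.
k=3: 20.8 kHz, 28.4 kHz.
Within [11.4 kHz, 20.5 kHz]: 12 kHz, 12.6 kHz, 20.2 kHz.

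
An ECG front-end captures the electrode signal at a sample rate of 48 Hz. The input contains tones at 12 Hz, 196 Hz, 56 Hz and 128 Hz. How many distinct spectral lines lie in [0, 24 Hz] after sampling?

4

fs/2 = 24 Hz.
12 Hz ≤ fs/2 = 24 Hz, passes unchanged.
196 Hz mod fs = 4 Hz.
4 Hz ≤ fs/2 = 24 Hz, appears at 4 Hz.
56 Hz mod fs = 8 Hz.
8 Hz ≤ fs/2 = 24 Hz, appears at 8 Hz.
128 Hz mod fs = 32 Hz.
32 Hz > fs/2 = 24 Hz, folds to fs − 32 Hz = 16 Hz.
Distinct values: {4 Hz, 8 Hz, 12 Hz, 16 Hz} → 4.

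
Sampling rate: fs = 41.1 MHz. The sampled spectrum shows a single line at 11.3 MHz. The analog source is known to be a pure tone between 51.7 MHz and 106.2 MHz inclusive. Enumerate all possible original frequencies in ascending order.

Frequencies that alias to 11.3 MHz are k·fs ± 11.3 MHz for integer k ≥ 0.
k=0: 11.3 MHz.
k=1: 29.8 MHz, 52.4 MHz.
k=2: 70.9 MHz, 93.5 MHz.
k=3: 112 MHz, 134.6 MHz.
Within [51.7 MHz, 106.2 MHz]: 52.4 MHz, 70.9 MHz, 93.5 MHz.

52.4 MHz, 70.9 MHz, 93.5 MHz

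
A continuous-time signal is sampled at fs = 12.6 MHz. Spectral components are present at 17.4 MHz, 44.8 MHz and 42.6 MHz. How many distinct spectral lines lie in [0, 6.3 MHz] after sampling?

fs/2 = 6.3 MHz.
17.4 MHz mod fs = 4.8 MHz.
4.8 MHz ≤ fs/2 = 6.3 MHz, appears at 4.8 MHz.
44.8 MHz mod fs = 7 MHz.
7 MHz > fs/2 = 6.3 MHz, folds to fs − 7 MHz = 5.6 MHz.
42.6 MHz mod fs = 4.8 MHz.
4.8 MHz ≤ fs/2 = 6.3 MHz, appears at 4.8 MHz.
Distinct values: {4.8 MHz, 5.6 MHz} → 2.

2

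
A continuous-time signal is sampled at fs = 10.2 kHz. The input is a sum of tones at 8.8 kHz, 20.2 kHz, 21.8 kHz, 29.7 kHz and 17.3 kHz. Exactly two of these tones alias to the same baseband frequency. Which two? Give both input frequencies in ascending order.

8.8 kHz, 21.8 kHz

fs/2 = 5.1 kHz.
8.8 kHz > fs/2 = 5.1 kHz, folds to fs − 8.8 kHz = 1.4 kHz.
20.2 kHz mod fs = 10 kHz.
10 kHz > fs/2 = 5.1 kHz, folds to fs − 10 kHz = 0.2 kHz.
21.8 kHz mod fs = 1.4 kHz.
1.4 kHz ≤ fs/2 = 5.1 kHz, appears at 1.4 kHz.
29.7 kHz mod fs = 9.3 kHz.
9.3 kHz > fs/2 = 5.1 kHz, folds to fs − 9.3 kHz = 0.9 kHz.
17.3 kHz mod fs = 7.1 kHz.
7.1 kHz > fs/2 = 5.1 kHz, folds to fs − 7.1 kHz = 3.1 kHz.
8.8 kHz and 21.8 kHz both map to 1.4 kHz.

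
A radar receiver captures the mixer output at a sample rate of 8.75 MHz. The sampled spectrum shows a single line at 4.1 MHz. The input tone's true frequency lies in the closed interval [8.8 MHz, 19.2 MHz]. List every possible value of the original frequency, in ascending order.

12.85 MHz, 13.4 MHz

Frequencies that alias to 4.1 MHz are k·fs ± 4.1 MHz for integer k ≥ 0.
k=0: 4.1 MHz.
k=1: 4.65 MHz, 12.85 MHz.
k=2: 13.4 MHz, 21.6 MHz.
k=3: 22.15 MHz, 30.35 MHz.
Within [8.8 MHz, 19.2 MHz]: 12.85 MHz, 13.4 MHz.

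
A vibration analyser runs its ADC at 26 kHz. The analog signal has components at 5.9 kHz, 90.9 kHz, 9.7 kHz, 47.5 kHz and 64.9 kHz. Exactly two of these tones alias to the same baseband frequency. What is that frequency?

fs/2 = 13 kHz.
5.9 kHz ≤ fs/2 = 13 kHz, passes unchanged.
90.9 kHz mod fs = 12.9 kHz.
12.9 kHz ≤ fs/2 = 13 kHz, appears at 12.9 kHz.
9.7 kHz ≤ fs/2 = 13 kHz, passes unchanged.
47.5 kHz mod fs = 21.5 kHz.
21.5 kHz > fs/2 = 13 kHz, folds to fs − 21.5 kHz = 4.5 kHz.
64.9 kHz mod fs = 12.9 kHz.
12.9 kHz ≤ fs/2 = 13 kHz, appears at 12.9 kHz.
64.9 kHz and 90.9 kHz both map to 12.9 kHz.

12.9 kHz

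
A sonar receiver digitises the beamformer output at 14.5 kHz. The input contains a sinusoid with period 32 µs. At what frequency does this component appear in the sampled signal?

T = 32 µs → f = 1/T = 31.25 kHz.
31.25 kHz mod fs = 2.25 kHz.
2.25 kHz ≤ fs/2 = 7.25 kHz, appears at 2.25 kHz.

2.25 kHz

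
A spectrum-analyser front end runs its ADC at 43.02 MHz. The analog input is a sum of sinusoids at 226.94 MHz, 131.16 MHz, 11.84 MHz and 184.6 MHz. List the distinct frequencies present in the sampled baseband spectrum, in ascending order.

2.1 MHz, 11.84 MHz, 12.52 MHz

fs/2 = 21.51 MHz.
226.94 MHz mod fs = 11.84 MHz.
11.84 MHz ≤ fs/2 = 21.51 MHz, appears at 11.84 MHz.
131.16 MHz mod fs = 2.1 MHz.
2.1 MHz ≤ fs/2 = 21.51 MHz, appears at 2.1 MHz.
11.84 MHz ≤ fs/2 = 21.51 MHz, passes unchanged.
184.6 MHz mod fs = 12.52 MHz.
12.52 MHz ≤ fs/2 = 21.51 MHz, appears at 12.52 MHz.
Distinct values: {2.1 MHz, 11.84 MHz, 12.52 MHz}.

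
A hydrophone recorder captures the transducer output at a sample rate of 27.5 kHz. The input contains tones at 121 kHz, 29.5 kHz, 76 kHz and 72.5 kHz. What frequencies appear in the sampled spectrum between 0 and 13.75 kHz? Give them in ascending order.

fs/2 = 13.75 kHz.
121 kHz mod fs = 11 kHz.
11 kHz ≤ fs/2 = 13.75 kHz, appears at 11 kHz.
29.5 kHz mod fs = 2 kHz.
2 kHz ≤ fs/2 = 13.75 kHz, appears at 2 kHz.
76 kHz mod fs = 21 kHz.
21 kHz > fs/2 = 13.75 kHz, folds to fs − 21 kHz = 6.5 kHz.
72.5 kHz mod fs = 17.5 kHz.
17.5 kHz > fs/2 = 13.75 kHz, folds to fs − 17.5 kHz = 10 kHz.
Distinct values: {2 kHz, 6.5 kHz, 10 kHz, 11 kHz}.

2 kHz, 6.5 kHz, 10 kHz, 11 kHz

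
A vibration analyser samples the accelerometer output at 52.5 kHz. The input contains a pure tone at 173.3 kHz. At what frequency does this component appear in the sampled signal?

15.8 kHz

173.3 kHz mod fs = 15.8 kHz.
15.8 kHz ≤ fs/2 = 26.25 kHz, appears at 15.8 kHz.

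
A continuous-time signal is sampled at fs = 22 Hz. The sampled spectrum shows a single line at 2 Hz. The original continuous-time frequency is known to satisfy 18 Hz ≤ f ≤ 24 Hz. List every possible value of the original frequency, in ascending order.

20 Hz, 24 Hz

Frequencies that alias to 2 Hz are k·fs ± 2 Hz for integer k ≥ 0.
k=0: 2 Hz.
k=1: 20 Hz, 24 Hz.
k=2: 42 Hz, 46 Hz.
Within [18 Hz, 24 Hz]: 20 Hz, 24 Hz.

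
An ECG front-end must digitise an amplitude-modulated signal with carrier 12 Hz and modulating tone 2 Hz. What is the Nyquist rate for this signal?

AM sidebands sit at fc ± fm = 10 Hz and 14 Hz.
Highest-frequency component: 14 Hz.
Nyquist rate = 2 × 14 Hz = 28 Hz.

28 Hz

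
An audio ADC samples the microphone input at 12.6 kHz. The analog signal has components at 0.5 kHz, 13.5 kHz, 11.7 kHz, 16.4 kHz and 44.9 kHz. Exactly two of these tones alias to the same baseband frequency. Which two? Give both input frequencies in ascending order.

fs/2 = 6.3 kHz.
0.5 kHz ≤ fs/2 = 6.3 kHz, passes unchanged.
13.5 kHz mod fs = 0.9 kHz.
0.9 kHz ≤ fs/2 = 6.3 kHz, appears at 0.9 kHz.
11.7 kHz > fs/2 = 6.3 kHz, folds to fs − 11.7 kHz = 0.9 kHz.
16.4 kHz mod fs = 3.8 kHz.
3.8 kHz ≤ fs/2 = 6.3 kHz, appears at 3.8 kHz.
44.9 kHz mod fs = 7.1 kHz.
7.1 kHz > fs/2 = 6.3 kHz, folds to fs − 7.1 kHz = 5.5 kHz.
11.7 kHz and 13.5 kHz both map to 0.9 kHz.

11.7 kHz, 13.5 kHz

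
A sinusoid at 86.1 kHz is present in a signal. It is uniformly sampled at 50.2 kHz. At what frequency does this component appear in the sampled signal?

14.3 kHz

86.1 kHz mod fs = 35.9 kHz.
35.9 kHz > fs/2 = 25.1 kHz, folds to fs − 35.9 kHz = 14.3 kHz.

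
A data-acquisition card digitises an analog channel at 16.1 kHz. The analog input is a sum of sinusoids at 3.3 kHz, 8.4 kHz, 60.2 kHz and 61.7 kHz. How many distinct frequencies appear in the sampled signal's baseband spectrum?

fs/2 = 8.05 kHz.
3.3 kHz ≤ fs/2 = 8.05 kHz, passes unchanged.
8.4 kHz > fs/2 = 8.05 kHz, folds to fs − 8.4 kHz = 7.7 kHz.
60.2 kHz mod fs = 11.9 kHz.
11.9 kHz > fs/2 = 8.05 kHz, folds to fs − 11.9 kHz = 4.2 kHz.
61.7 kHz mod fs = 13.4 kHz.
13.4 kHz > fs/2 = 8.05 kHz, folds to fs − 13.4 kHz = 2.7 kHz.
Distinct values: {2.7 kHz, 3.3 kHz, 4.2 kHz, 7.7 kHz} → 4.

4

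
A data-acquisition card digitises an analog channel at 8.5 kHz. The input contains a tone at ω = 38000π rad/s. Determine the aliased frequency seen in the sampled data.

ω = 38000π rad/s → f = ω/(2π) = 19000 Hz = 19 kHz.
19 kHz mod fs = 2 kHz.
2 kHz ≤ fs/2 = 4.25 kHz, appears at 2 kHz.

2 kHz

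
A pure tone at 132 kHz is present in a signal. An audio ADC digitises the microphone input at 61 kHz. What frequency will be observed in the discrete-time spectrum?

10 kHz

132 kHz mod fs = 10 kHz.
10 kHz ≤ fs/2 = 30.5 kHz, appears at 10 kHz.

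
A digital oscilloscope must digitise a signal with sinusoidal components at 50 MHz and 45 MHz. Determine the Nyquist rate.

Highest-frequency component: 50 MHz.
Nyquist rate = 2 × 50 MHz = 100 MHz.

100 MHz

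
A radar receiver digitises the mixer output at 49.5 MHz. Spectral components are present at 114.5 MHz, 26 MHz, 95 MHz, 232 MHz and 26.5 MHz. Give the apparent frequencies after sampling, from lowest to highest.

4 MHz, 15.5 MHz, 23 MHz, 23.5 MHz

fs/2 = 24.75 MHz.
114.5 MHz mod fs = 15.5 MHz.
15.5 MHz ≤ fs/2 = 24.75 MHz, appears at 15.5 MHz.
26 MHz > fs/2 = 24.75 MHz, folds to fs − 26 MHz = 23.5 MHz.
95 MHz mod fs = 45.5 MHz.
45.5 MHz > fs/2 = 24.75 MHz, folds to fs − 45.5 MHz = 4 MHz.
232 MHz mod fs = 34 MHz.
34 MHz > fs/2 = 24.75 MHz, folds to fs − 34 MHz = 15.5 MHz.
26.5 MHz > fs/2 = 24.75 MHz, folds to fs − 26.5 MHz = 23 MHz.
Distinct values: {4 MHz, 15.5 MHz, 23 MHz, 23.5 MHz}.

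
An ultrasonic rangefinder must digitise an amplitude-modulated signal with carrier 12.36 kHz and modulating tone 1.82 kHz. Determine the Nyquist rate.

AM sidebands sit at fc ± fm = 10.54 kHz and 14.18 kHz.
Highest-frequency component: 14.18 kHz.
Nyquist rate = 2 × 14.18 kHz = 28.36 kHz.

28.36 kHz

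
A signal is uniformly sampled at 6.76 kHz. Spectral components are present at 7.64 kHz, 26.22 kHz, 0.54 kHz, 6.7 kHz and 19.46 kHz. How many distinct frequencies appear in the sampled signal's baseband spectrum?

4

fs/2 = 3.38 kHz.
7.64 kHz mod fs = 0.88 kHz.
0.88 kHz ≤ fs/2 = 3.38 kHz, appears at 0.88 kHz.
26.22 kHz mod fs = 5.94 kHz.
5.94 kHz > fs/2 = 3.38 kHz, folds to fs − 5.94 kHz = 0.82 kHz.
0.54 kHz ≤ fs/2 = 3.38 kHz, passes unchanged.
6.7 kHz > fs/2 = 3.38 kHz, folds to fs − 6.7 kHz = 0.06 kHz.
19.46 kHz mod fs = 5.94 kHz.
5.94 kHz > fs/2 = 3.38 kHz, folds to fs − 5.94 kHz = 0.82 kHz.
Distinct values: {0.06 kHz, 0.54 kHz, 0.82 kHz, 0.88 kHz} → 4.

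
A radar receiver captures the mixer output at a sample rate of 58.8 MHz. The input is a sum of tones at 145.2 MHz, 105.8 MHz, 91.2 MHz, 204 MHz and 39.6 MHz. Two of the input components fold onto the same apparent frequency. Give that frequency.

27.6 MHz

fs/2 = 29.4 MHz.
145.2 MHz mod fs = 27.6 MHz.
27.6 MHz ≤ fs/2 = 29.4 MHz, appears at 27.6 MHz.
105.8 MHz mod fs = 47 MHz.
47 MHz > fs/2 = 29.4 MHz, folds to fs − 47 MHz = 11.8 MHz.
91.2 MHz mod fs = 32.4 MHz.
32.4 MHz > fs/2 = 29.4 MHz, folds to fs − 32.4 MHz = 26.4 MHz.
204 MHz mod fs = 27.6 MHz.
27.6 MHz ≤ fs/2 = 29.4 MHz, appears at 27.6 MHz.
39.6 MHz > fs/2 = 29.4 MHz, folds to fs − 39.6 MHz = 19.2 MHz.
145.2 MHz and 204 MHz both map to 27.6 MHz.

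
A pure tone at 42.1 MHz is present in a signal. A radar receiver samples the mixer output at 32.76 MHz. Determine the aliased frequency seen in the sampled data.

9.34 MHz

42.1 MHz mod fs = 9.34 MHz.
9.34 MHz ≤ fs/2 = 16.38 MHz, appears at 9.34 MHz.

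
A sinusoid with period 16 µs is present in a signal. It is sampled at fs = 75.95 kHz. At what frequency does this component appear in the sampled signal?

T = 16 µs → f = 1/T = 62.5 kHz.
62.5 kHz > fs/2 = 37.975 kHz, folds to fs − 62.5 kHz = 13.45 kHz.

13.45 kHz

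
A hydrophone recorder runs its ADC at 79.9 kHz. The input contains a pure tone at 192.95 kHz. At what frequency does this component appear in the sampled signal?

192.95 kHz mod fs = 33.15 kHz.
33.15 kHz ≤ fs/2 = 39.95 kHz, appears at 33.15 kHz.

33.15 kHz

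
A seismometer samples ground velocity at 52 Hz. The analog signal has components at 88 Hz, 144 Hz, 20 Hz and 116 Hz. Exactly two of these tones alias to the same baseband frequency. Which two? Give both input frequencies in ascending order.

fs/2 = 26 Hz.
88 Hz mod fs = 36 Hz.
36 Hz > fs/2 = 26 Hz, folds to fs − 36 Hz = 16 Hz.
144 Hz mod fs = 40 Hz.
40 Hz > fs/2 = 26 Hz, folds to fs − 40 Hz = 12 Hz.
20 Hz ≤ fs/2 = 26 Hz, passes unchanged.
116 Hz mod fs = 12 Hz.
12 Hz ≤ fs/2 = 26 Hz, appears at 12 Hz.
116 Hz and 144 Hz both map to 12 Hz.

116 Hz, 144 Hz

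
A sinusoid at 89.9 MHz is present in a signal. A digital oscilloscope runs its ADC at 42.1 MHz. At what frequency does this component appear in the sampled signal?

5.7 MHz

89.9 MHz mod fs = 5.7 MHz.
5.7 MHz ≤ fs/2 = 21.05 MHz, appears at 5.7 MHz.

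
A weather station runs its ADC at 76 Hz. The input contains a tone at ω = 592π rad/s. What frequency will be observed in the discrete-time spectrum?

ω = 592π rad/s → f = ω/(2π) = 296 Hz.
296 Hz mod fs = 68 Hz.
68 Hz > fs/2 = 38 Hz, folds to fs − 68 Hz = 8 Hz.

8 Hz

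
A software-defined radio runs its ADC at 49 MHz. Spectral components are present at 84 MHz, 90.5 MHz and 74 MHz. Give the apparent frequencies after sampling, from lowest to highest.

7.5 MHz, 14 MHz, 24 MHz

fs/2 = 24.5 MHz.
84 MHz mod fs = 35 MHz.
35 MHz > fs/2 = 24.5 MHz, folds to fs − 35 MHz = 14 MHz.
90.5 MHz mod fs = 41.5 MHz.
41.5 MHz > fs/2 = 24.5 MHz, folds to fs − 41.5 MHz = 7.5 MHz.
74 MHz mod fs = 25 MHz.
25 MHz > fs/2 = 24.5 MHz, folds to fs − 25 MHz = 24 MHz.
Distinct values: {7.5 MHz, 14 MHz, 24 MHz}.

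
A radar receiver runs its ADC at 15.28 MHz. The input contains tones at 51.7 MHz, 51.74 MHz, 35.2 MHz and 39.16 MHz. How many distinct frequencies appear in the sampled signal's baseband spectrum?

4

fs/2 = 7.64 MHz.
51.7 MHz mod fs = 5.86 MHz.
5.86 MHz ≤ fs/2 = 7.64 MHz, appears at 5.86 MHz.
51.74 MHz mod fs = 5.9 MHz.
5.9 MHz ≤ fs/2 = 7.64 MHz, appears at 5.9 MHz.
35.2 MHz mod fs = 4.64 MHz.
4.64 MHz ≤ fs/2 = 7.64 MHz, appears at 4.64 MHz.
39.16 MHz mod fs = 8.6 MHz.
8.6 MHz > fs/2 = 7.64 MHz, folds to fs − 8.6 MHz = 6.68 MHz.
Distinct values: {4.64 MHz, 5.86 MHz, 5.9 MHz, 6.68 MHz} → 4.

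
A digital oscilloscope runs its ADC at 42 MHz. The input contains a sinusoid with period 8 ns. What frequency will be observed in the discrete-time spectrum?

1 MHz

T = 8 ns → f = 1/T = 125 MHz.
125 MHz mod fs = 41 MHz.
41 MHz > fs/2 = 21 MHz, folds to fs − 41 MHz = 1 MHz.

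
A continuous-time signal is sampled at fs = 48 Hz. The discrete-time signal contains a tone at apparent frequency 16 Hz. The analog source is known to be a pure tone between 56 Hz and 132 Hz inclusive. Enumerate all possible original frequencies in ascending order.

Frequencies that alias to 16 Hz are k·fs ± 16 Hz for integer k ≥ 0.
k=0: 16 Hz.
k=1: 32 Hz, 64 Hz.
k=2: 80 Hz, 112 Hz.
k=3: 128 Hz, 160 Hz.
k=4: 176 Hz, 208 Hz.
Within [56 Hz, 132 Hz]: 64 Hz, 80 Hz, 112 Hz, 128 Hz.

64 Hz, 80 Hz, 112 Hz, 128 Hz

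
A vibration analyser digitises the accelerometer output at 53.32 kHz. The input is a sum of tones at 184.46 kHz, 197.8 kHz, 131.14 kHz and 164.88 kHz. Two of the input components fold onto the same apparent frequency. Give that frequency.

fs/2 = 26.66 kHz.
184.46 kHz mod fs = 24.5 kHz.
24.5 kHz ≤ fs/2 = 26.66 kHz, appears at 24.5 kHz.
197.8 kHz mod fs = 37.84 kHz.
37.84 kHz > fs/2 = 26.66 kHz, folds to fs − 37.84 kHz = 15.48 kHz.
131.14 kHz mod fs = 24.5 kHz.
24.5 kHz ≤ fs/2 = 26.66 kHz, appears at 24.5 kHz.
164.88 kHz mod fs = 4.92 kHz.
4.92 kHz ≤ fs/2 = 26.66 kHz, appears at 4.92 kHz.
131.14 kHz and 184.46 kHz both map to 24.5 kHz.

24.5 kHz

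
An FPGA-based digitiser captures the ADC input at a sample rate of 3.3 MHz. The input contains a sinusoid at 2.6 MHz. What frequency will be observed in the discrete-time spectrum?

2.6 MHz > fs/2 = 1.65 MHz, folds to fs − 2.6 MHz = 0.7 MHz.

0.7 MHz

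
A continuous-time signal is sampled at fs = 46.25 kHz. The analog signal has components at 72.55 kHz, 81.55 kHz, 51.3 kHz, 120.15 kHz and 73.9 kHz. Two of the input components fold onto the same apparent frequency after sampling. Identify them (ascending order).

73.9 kHz, 120.15 kHz

fs/2 = 23.125 kHz.
72.55 kHz mod fs = 26.3 kHz.
26.3 kHz > fs/2 = 23.125 kHz, folds to fs − 26.3 kHz = 19.95 kHz.
81.55 kHz mod fs = 35.3 kHz.
35.3 kHz > fs/2 = 23.125 kHz, folds to fs − 35.3 kHz = 10.95 kHz.
51.3 kHz mod fs = 5.05 kHz.
5.05 kHz ≤ fs/2 = 23.125 kHz, appears at 5.05 kHz.
120.15 kHz mod fs = 27.65 kHz.
27.65 kHz > fs/2 = 23.125 kHz, folds to fs − 27.65 kHz = 18.6 kHz.
73.9 kHz mod fs = 27.65 kHz.
27.65 kHz > fs/2 = 23.125 kHz, folds to fs − 27.65 kHz = 18.6 kHz.
73.9 kHz and 120.15 kHz both map to 18.6 kHz.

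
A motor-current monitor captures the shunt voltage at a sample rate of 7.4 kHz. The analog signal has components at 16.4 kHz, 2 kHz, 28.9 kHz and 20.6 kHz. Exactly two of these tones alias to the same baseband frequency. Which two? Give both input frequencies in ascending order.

16.4 kHz, 20.6 kHz

fs/2 = 3.7 kHz.
16.4 kHz mod fs = 1.6 kHz.
1.6 kHz ≤ fs/2 = 3.7 kHz, appears at 1.6 kHz.
2 kHz ≤ fs/2 = 3.7 kHz, passes unchanged.
28.9 kHz mod fs = 6.7 kHz.
6.7 kHz > fs/2 = 3.7 kHz, folds to fs − 6.7 kHz = 0.7 kHz.
20.6 kHz mod fs = 5.8 kHz.
5.8 kHz > fs/2 = 3.7 kHz, folds to fs − 5.8 kHz = 1.6 kHz.
16.4 kHz and 20.6 kHz both map to 1.6 kHz.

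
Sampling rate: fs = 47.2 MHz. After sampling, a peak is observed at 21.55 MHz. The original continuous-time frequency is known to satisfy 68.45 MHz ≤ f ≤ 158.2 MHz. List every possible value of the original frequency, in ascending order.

Frequencies that alias to 21.55 MHz are k·fs ± 21.55 MHz for integer k ≥ 0.
k=0: 21.55 MHz.
k=1: 25.65 MHz, 68.75 MHz.
k=2: 72.85 MHz, 115.95 MHz.
k=3: 120.05 MHz, 163.15 MHz.
k=4: 167.25 MHz, 210.35 MHz.
Within [68.45 MHz, 158.2 MHz]: 68.75 MHz, 72.85 MHz, 115.95 MHz, 120.05 MHz.

68.75 MHz, 72.85 MHz, 115.95 MHz, 120.05 MHz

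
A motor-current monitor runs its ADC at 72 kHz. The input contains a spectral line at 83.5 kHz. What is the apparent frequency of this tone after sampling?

11.5 kHz

83.5 kHz mod fs = 11.5 kHz.
11.5 kHz ≤ fs/2 = 36 kHz, appears at 11.5 kHz.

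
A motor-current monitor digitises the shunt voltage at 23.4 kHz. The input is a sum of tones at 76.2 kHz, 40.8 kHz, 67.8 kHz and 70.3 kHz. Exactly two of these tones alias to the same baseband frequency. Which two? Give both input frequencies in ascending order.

40.8 kHz, 76.2 kHz

fs/2 = 11.7 kHz.
76.2 kHz mod fs = 6 kHz.
6 kHz ≤ fs/2 = 11.7 kHz, appears at 6 kHz.
40.8 kHz mod fs = 17.4 kHz.
17.4 kHz > fs/2 = 11.7 kHz, folds to fs − 17.4 kHz = 6 kHz.
67.8 kHz mod fs = 21 kHz.
21 kHz > fs/2 = 11.7 kHz, folds to fs − 21 kHz = 2.4 kHz.
70.3 kHz mod fs = 0.1 kHz.
0.1 kHz ≤ fs/2 = 11.7 kHz, appears at 0.1 kHz.
40.8 kHz and 76.2 kHz both map to 6 kHz.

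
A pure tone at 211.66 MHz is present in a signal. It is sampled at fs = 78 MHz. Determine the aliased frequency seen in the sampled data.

211.66 MHz mod fs = 55.66 MHz.
55.66 MHz > fs/2 = 39 MHz, folds to fs − 55.66 MHz = 22.34 MHz.

22.34 MHz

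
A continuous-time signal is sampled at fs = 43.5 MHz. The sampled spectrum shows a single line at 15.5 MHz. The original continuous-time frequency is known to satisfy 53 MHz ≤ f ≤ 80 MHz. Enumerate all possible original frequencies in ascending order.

Frequencies that alias to 15.5 MHz are k·fs ± 15.5 MHz for integer k ≥ 0.
k=0: 15.5 MHz.
k=1: 28 MHz, 59 MHz.
k=2: 71.5 MHz, 102.5 MHz.
k=3: 115 MHz, 146 MHz.
Within [53 MHz, 80 MHz]: 59 MHz, 71.5 MHz.

59 MHz, 71.5 MHz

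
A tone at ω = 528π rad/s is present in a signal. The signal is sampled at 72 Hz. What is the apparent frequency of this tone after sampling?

ω = 528π rad/s → f = ω/(2π) = 264 Hz.
264 Hz mod fs = 48 Hz.
48 Hz > fs/2 = 36 Hz, folds to fs − 48 Hz = 24 Hz.

24 Hz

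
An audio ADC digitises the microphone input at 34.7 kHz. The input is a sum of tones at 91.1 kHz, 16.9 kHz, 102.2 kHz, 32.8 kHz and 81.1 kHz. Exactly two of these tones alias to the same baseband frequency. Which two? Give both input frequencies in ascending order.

32.8 kHz, 102.2 kHz

fs/2 = 17.35 kHz.
91.1 kHz mod fs = 21.7 kHz.
21.7 kHz > fs/2 = 17.35 kHz, folds to fs − 21.7 kHz = 13 kHz.
16.9 kHz ≤ fs/2 = 17.35 kHz, passes unchanged.
102.2 kHz mod fs = 32.8 kHz.
32.8 kHz > fs/2 = 17.35 kHz, folds to fs − 32.8 kHz = 1.9 kHz.
32.8 kHz > fs/2 = 17.35 kHz, folds to fs − 32.8 kHz = 1.9 kHz.
81.1 kHz mod fs = 11.7 kHz.
11.7 kHz ≤ fs/2 = 17.35 kHz, appears at 11.7 kHz.
32.8 kHz and 102.2 kHz both map to 1.9 kHz.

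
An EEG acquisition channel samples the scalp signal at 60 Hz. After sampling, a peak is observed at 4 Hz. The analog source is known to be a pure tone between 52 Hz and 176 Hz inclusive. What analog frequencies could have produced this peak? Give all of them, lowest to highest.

Frequencies that alias to 4 Hz are k·fs ± 4 Hz for integer k ≥ 0.
k=0: 4 Hz.
k=1: 56 Hz, 64 Hz.
k=2: 116 Hz, 124 Hz.
k=3: 176 Hz, 184 Hz.
k=4: 236 Hz, 244 Hz.
Within [52 Hz, 176 Hz]: 56 Hz, 64 Hz, 116 Hz, 124 Hz, 176 Hz.

56 Hz, 64 Hz, 116 Hz, 124 Hz, 176 Hz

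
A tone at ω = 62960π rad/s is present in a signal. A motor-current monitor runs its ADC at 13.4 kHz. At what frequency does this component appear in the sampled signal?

ω = 62960π rad/s → f = ω/(2π) = 31480 Hz = 31.48 kHz.
31.48 kHz mod fs = 4.68 kHz.
4.68 kHz ≤ fs/2 = 6.7 kHz, appears at 4.68 kHz.

4.68 kHz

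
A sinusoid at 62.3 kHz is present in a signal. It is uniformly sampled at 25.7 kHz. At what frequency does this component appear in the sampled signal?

62.3 kHz mod fs = 10.9 kHz.
10.9 kHz ≤ fs/2 = 12.85 kHz, appears at 10.9 kHz.

10.9 kHz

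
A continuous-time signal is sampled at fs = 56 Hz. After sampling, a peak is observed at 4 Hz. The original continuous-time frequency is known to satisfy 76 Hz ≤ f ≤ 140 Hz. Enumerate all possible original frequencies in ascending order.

108 Hz, 116 Hz

Frequencies that alias to 4 Hz are k·fs ± 4 Hz for integer k ≥ 0.
k=0: 4 Hz.
k=1: 52 Hz, 60 Hz.
k=2: 108 Hz, 116 Hz.
k=3: 164 Hz, 172 Hz.
Within [76 Hz, 140 Hz]: 108 Hz, 116 Hz.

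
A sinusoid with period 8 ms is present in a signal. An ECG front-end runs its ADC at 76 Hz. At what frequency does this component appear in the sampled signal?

T = 8 ms → f = 1/T = 125 Hz.
125 Hz mod fs = 49 Hz.
49 Hz > fs/2 = 38 Hz, folds to fs − 49 Hz = 27 Hz.

27 Hz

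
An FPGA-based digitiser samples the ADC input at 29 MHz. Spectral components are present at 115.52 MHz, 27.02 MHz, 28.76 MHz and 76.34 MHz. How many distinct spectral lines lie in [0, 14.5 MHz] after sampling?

fs/2 = 14.5 MHz.
115.52 MHz mod fs = 28.52 MHz.
28.52 MHz > fs/2 = 14.5 MHz, folds to fs − 28.52 MHz = 0.48 MHz.
27.02 MHz > fs/2 = 14.5 MHz, folds to fs − 27.02 MHz = 1.98 MHz.
28.76 MHz > fs/2 = 14.5 MHz, folds to fs − 28.76 MHz = 0.24 MHz.
76.34 MHz mod fs = 18.34 MHz.
18.34 MHz > fs/2 = 14.5 MHz, folds to fs − 18.34 MHz = 10.66 MHz.
Distinct values: {0.24 MHz, 0.48 MHz, 1.98 MHz, 10.66 MHz} → 4.

4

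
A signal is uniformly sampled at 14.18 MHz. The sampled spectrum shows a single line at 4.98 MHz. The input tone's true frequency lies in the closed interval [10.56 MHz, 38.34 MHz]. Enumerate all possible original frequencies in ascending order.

Frequencies that alias to 4.98 MHz are k·fs ± 4.98 MHz for integer k ≥ 0.
k=0: 4.98 MHz.
k=1: 9.2 MHz, 19.16 MHz.
k=2: 23.38 MHz, 33.34 MHz.
k=3: 37.56 MHz, 47.52 MHz.
k=4: 51.74 MHz, 61.7 MHz.
Within [10.56 MHz, 38.34 MHz]: 19.16 MHz, 23.38 MHz, 33.34 MHz, 37.56 MHz.

19.16 MHz, 23.38 MHz, 33.34 MHz, 37.56 MHz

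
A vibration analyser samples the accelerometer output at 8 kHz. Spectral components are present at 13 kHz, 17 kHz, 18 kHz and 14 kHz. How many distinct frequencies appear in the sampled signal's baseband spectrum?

fs/2 = 4 kHz.
13 kHz mod fs = 5 kHz.
5 kHz > fs/2 = 4 kHz, folds to fs − 5 kHz = 3 kHz.
17 kHz mod fs = 1 kHz.
1 kHz ≤ fs/2 = 4 kHz, appears at 1 kHz.
18 kHz mod fs = 2 kHz.
2 kHz ≤ fs/2 = 4 kHz, appears at 2 kHz.
14 kHz mod fs = 6 kHz.
6 kHz > fs/2 = 4 kHz, folds to fs − 6 kHz = 2 kHz.
Distinct values: {1 kHz, 2 kHz, 3 kHz} → 3.

3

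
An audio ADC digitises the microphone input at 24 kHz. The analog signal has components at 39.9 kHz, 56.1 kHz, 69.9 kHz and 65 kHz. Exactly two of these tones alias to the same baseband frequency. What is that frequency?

fs/2 = 12 kHz.
39.9 kHz mod fs = 15.9 kHz.
15.9 kHz > fs/2 = 12 kHz, folds to fs − 15.9 kHz = 8.1 kHz.
56.1 kHz mod fs = 8.1 kHz.
8.1 kHz ≤ fs/2 = 12 kHz, appears at 8.1 kHz.
69.9 kHz mod fs = 21.9 kHz.
21.9 kHz > fs/2 = 12 kHz, folds to fs − 21.9 kHz = 2.1 kHz.
65 kHz mod fs = 17 kHz.
17 kHz > fs/2 = 12 kHz, folds to fs − 17 kHz = 7 kHz.
39.9 kHz and 56.1 kHz both map to 8.1 kHz.

8.1 kHz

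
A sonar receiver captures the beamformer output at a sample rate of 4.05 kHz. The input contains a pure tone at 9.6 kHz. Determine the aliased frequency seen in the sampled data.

9.6 kHz mod fs = 1.5 kHz.
1.5 kHz ≤ fs/2 = 2.025 kHz, appears at 1.5 kHz.

1.5 kHz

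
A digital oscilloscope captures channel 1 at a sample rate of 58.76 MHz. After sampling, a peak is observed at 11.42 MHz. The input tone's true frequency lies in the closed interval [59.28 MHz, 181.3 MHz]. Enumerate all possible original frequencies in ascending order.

Frequencies that alias to 11.42 MHz are k·fs ± 11.42 MHz for integer k ≥ 0.
k=0: 11.42 MHz.
k=1: 47.34 MHz, 70.18 MHz.
k=2: 106.1 MHz, 128.94 MHz.
k=3: 164.86 MHz, 187.7 MHz.
k=4: 223.62 MHz, 246.46 MHz.
Within [59.28 MHz, 181.3 MHz]: 70.18 MHz, 106.1 MHz, 128.94 MHz, 164.86 MHz.

70.18 MHz, 106.1 MHz, 128.94 MHz, 164.86 MHz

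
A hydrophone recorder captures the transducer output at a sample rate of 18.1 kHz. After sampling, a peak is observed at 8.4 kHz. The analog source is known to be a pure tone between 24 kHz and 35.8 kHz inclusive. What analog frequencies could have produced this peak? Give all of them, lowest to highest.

26.5 kHz, 27.8 kHz

Frequencies that alias to 8.4 kHz are k·fs ± 8.4 kHz for integer k ≥ 0.
k=0: 8.4 kHz.
k=1: 9.7 kHz, 26.5 kHz.
k=2: 27.8 kHz, 44.6 kHz.
k=3: 45.9 kHz, 62.7 kHz.
Within [24 kHz, 35.8 kHz]: 26.5 kHz, 27.8 kHz.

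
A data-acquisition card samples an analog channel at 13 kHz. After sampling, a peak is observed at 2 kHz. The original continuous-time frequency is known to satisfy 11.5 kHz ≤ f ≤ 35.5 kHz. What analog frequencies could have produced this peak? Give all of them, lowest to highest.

15 kHz, 24 kHz, 28 kHz

Frequencies that alias to 2 kHz are k·fs ± 2 kHz for integer k ≥ 0.
k=0: 2 kHz.
k=1: 11 kHz, 15 kHz.
k=2: 24 kHz, 28 kHz.
k=3: 37 kHz, 41 kHz.
Within [11.5 kHz, 35.5 kHz]: 15 kHz, 24 kHz, 28 kHz.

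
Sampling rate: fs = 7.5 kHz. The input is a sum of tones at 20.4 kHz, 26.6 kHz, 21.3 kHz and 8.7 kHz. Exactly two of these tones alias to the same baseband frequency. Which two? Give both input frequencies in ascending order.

8.7 kHz, 21.3 kHz

fs/2 = 3.75 kHz.
20.4 kHz mod fs = 5.4 kHz.
5.4 kHz > fs/2 = 3.75 kHz, folds to fs − 5.4 kHz = 2.1 kHz.
26.6 kHz mod fs = 4.1 kHz.
4.1 kHz > fs/2 = 3.75 kHz, folds to fs − 4.1 kHz = 3.4 kHz.
21.3 kHz mod fs = 6.3 kHz.
6.3 kHz > fs/2 = 3.75 kHz, folds to fs − 6.3 kHz = 1.2 kHz.
8.7 kHz mod fs = 1.2 kHz.
1.2 kHz ≤ fs/2 = 3.75 kHz, appears at 1.2 kHz.
8.7 kHz and 21.3 kHz both map to 1.2 kHz.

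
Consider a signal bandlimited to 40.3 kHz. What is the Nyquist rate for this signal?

80.6 kHz

Nyquist rate = 2 × 40.3 kHz = 80.6 kHz.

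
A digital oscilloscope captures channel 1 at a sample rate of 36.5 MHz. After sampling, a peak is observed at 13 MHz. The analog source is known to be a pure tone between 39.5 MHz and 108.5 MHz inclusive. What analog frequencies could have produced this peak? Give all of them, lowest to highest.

49.5 MHz, 60 MHz, 86 MHz, 96.5 MHz

Frequencies that alias to 13 MHz are k·fs ± 13 MHz for integer k ≥ 0.
k=0: 13 MHz.
k=1: 23.5 MHz, 49.5 MHz.
k=2: 60 MHz, 86 MHz.
k=3: 96.5 MHz, 122.5 MHz.
k=4: 133 MHz, 159 MHz.
Within [39.5 MHz, 108.5 MHz]: 49.5 MHz, 60 MHz, 86 MHz, 96.5 MHz.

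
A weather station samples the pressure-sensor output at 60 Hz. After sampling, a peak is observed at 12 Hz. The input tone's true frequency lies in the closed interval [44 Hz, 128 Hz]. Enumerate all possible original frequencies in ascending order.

Frequencies that alias to 12 Hz are k·fs ± 12 Hz for integer k ≥ 0.
k=0: 12 Hz.
k=1: 48 Hz, 72 Hz.
k=2: 108 Hz, 132 Hz.
k=3: 168 Hz, 192 Hz.
Within [44 Hz, 128 Hz]: 48 Hz, 72 Hz, 108 Hz.

48 Hz, 72 Hz, 108 Hz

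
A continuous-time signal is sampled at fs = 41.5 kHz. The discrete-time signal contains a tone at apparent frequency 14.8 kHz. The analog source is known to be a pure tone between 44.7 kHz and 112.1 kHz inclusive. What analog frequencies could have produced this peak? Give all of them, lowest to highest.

Frequencies that alias to 14.8 kHz are k·fs ± 14.8 kHz for integer k ≥ 0.
k=0: 14.8 kHz.
k=1: 26.7 kHz, 56.3 kHz.
k=2: 68.2 kHz, 97.8 kHz.
k=3: 109.7 kHz, 139.3 kHz.
k=4: 151.2 kHz, 180.8 kHz.
Within [44.7 kHz, 112.1 kHz]: 56.3 kHz, 68.2 kHz, 97.8 kHz, 109.7 kHz.

56.3 kHz, 68.2 kHz, 97.8 kHz, 109.7 kHz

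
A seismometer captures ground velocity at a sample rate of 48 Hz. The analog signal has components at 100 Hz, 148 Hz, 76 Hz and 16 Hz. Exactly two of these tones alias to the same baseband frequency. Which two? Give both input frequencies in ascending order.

100 Hz, 148 Hz

fs/2 = 24 Hz.
100 Hz mod fs = 4 Hz.
4 Hz ≤ fs/2 = 24 Hz, appears at 4 Hz.
148 Hz mod fs = 4 Hz.
4 Hz ≤ fs/2 = 24 Hz, appears at 4 Hz.
76 Hz mod fs = 28 Hz.
28 Hz > fs/2 = 24 Hz, folds to fs − 28 Hz = 20 Hz.
16 Hz ≤ fs/2 = 24 Hz, passes unchanged.
100 Hz and 148 Hz both map to 4 Hz.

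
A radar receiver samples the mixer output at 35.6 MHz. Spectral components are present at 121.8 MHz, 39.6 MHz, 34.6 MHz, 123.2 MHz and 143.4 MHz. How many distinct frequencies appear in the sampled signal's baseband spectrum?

4

fs/2 = 17.8 MHz.
121.8 MHz mod fs = 15 MHz.
15 MHz ≤ fs/2 = 17.8 MHz, appears at 15 MHz.
39.6 MHz mod fs = 4 MHz.
4 MHz ≤ fs/2 = 17.8 MHz, appears at 4 MHz.
34.6 MHz > fs/2 = 17.8 MHz, folds to fs − 34.6 MHz = 1 MHz.
123.2 MHz mod fs = 16.4 MHz.
16.4 MHz ≤ fs/2 = 17.8 MHz, appears at 16.4 MHz.
143.4 MHz mod fs = 1 MHz.
1 MHz ≤ fs/2 = 17.8 MHz, appears at 1 MHz.
Distinct values: {1 MHz, 4 MHz, 15 MHz, 16.4 MHz} → 4.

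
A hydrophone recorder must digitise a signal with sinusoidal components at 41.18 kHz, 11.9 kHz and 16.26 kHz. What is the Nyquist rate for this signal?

Highest-frequency component: 41.18 kHz.
Nyquist rate = 2 × 41.18 kHz = 82.36 kHz.

82.36 kHz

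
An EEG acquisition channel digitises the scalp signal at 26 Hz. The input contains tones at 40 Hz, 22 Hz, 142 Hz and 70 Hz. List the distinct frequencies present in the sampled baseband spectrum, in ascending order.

4 Hz, 8 Hz, 12 Hz

fs/2 = 13 Hz.
40 Hz mod fs = 14 Hz.
14 Hz > fs/2 = 13 Hz, folds to fs − 14 Hz = 12 Hz.
22 Hz > fs/2 = 13 Hz, folds to fs − 22 Hz = 4 Hz.
142 Hz mod fs = 12 Hz.
12 Hz ≤ fs/2 = 13 Hz, appears at 12 Hz.
70 Hz mod fs = 18 Hz.
18 Hz > fs/2 = 13 Hz, folds to fs − 18 Hz = 8 Hz.
Distinct values: {4 Hz, 8 Hz, 12 Hz}.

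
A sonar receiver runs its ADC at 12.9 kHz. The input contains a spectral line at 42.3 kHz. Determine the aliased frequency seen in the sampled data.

42.3 kHz mod fs = 3.6 kHz.
3.6 kHz ≤ fs/2 = 6.45 kHz, appears at 3.6 kHz.

3.6 kHz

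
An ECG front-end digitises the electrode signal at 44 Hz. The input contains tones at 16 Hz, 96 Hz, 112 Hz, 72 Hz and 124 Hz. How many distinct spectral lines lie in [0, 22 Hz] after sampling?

fs/2 = 22 Hz.
16 Hz ≤ fs/2 = 22 Hz, passes unchanged.
96 Hz mod fs = 8 Hz.
8 Hz ≤ fs/2 = 22 Hz, appears at 8 Hz.
112 Hz mod fs = 24 Hz.
24 Hz > fs/2 = 22 Hz, folds to fs − 24 Hz = 20 Hz.
72 Hz mod fs = 28 Hz.
28 Hz > fs/2 = 22 Hz, folds to fs − 28 Hz = 16 Hz.
124 Hz mod fs = 36 Hz.
36 Hz > fs/2 = 22 Hz, folds to fs − 36 Hz = 8 Hz.
Distinct values: {8 Hz, 16 Hz, 20 Hz} → 3.

3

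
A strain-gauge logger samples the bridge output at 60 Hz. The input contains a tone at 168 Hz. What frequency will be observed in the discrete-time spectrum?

12 Hz

168 Hz mod fs = 48 Hz.
48 Hz > fs/2 = 30 Hz, folds to fs − 48 Hz = 12 Hz.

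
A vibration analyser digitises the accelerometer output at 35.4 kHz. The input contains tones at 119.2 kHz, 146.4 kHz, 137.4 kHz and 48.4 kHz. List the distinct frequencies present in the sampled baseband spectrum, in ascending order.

fs/2 = 17.7 kHz.
119.2 kHz mod fs = 13 kHz.
13 kHz ≤ fs/2 = 17.7 kHz, appears at 13 kHz.
146.4 kHz mod fs = 4.8 kHz.
4.8 kHz ≤ fs/2 = 17.7 kHz, appears at 4.8 kHz.
137.4 kHz mod fs = 31.2 kHz.
31.2 kHz > fs/2 = 17.7 kHz, folds to fs − 31.2 kHz = 4.2 kHz.
48.4 kHz mod fs = 13 kHz.
13 kHz ≤ fs/2 = 17.7 kHz, appears at 13 kHz.
Distinct values: {4.2 kHz, 4.8 kHz, 13 kHz}.

4.2 kHz, 4.8 kHz, 13 kHz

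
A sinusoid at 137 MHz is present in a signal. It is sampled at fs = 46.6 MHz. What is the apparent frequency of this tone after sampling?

137 MHz mod fs = 43.8 MHz.
43.8 MHz > fs/2 = 23.3 MHz, folds to fs − 43.8 MHz = 2.8 MHz.

2.8 MHz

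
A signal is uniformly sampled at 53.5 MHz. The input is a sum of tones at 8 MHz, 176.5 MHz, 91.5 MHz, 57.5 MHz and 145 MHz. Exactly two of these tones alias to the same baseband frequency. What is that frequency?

15.5 MHz

fs/2 = 26.75 MHz.
8 MHz ≤ fs/2 = 26.75 MHz, passes unchanged.
176.5 MHz mod fs = 16 MHz.
16 MHz ≤ fs/2 = 26.75 MHz, appears at 16 MHz.
91.5 MHz mod fs = 38 MHz.
38 MHz > fs/2 = 26.75 MHz, folds to fs − 38 MHz = 15.5 MHz.
57.5 MHz mod fs = 4 MHz.
4 MHz ≤ fs/2 = 26.75 MHz, appears at 4 MHz.
145 MHz mod fs = 38 MHz.
38 MHz > fs/2 = 26.75 MHz, folds to fs − 38 MHz = 15.5 MHz.
91.5 MHz and 145 MHz both map to 15.5 MHz.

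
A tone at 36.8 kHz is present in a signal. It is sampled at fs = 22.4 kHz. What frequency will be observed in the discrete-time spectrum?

8 kHz

36.8 kHz mod fs = 14.4 kHz.
14.4 kHz > fs/2 = 11.2 kHz, folds to fs − 14.4 kHz = 8 kHz.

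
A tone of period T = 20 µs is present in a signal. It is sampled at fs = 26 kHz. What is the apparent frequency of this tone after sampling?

T = 20 µs → f = 1/T = 50 kHz.
50 kHz mod fs = 24 kHz.
24 kHz > fs/2 = 13 kHz, folds to fs − 24 kHz = 2 kHz.

2 kHz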